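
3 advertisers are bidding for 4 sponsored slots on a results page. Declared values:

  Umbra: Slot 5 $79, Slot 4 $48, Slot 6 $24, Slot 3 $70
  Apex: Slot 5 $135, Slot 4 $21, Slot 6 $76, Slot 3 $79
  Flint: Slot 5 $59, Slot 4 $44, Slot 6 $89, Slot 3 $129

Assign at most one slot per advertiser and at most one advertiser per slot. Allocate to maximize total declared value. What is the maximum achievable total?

Max total: $312

Treat this as an assignment problem: match each advertiser to one slot.
Optimal: Umbra→Slot 4 ($48), Apex→Slot 5 ($135), Flint→Slot 3 ($129) — total 48+135+129 = $312.
Column-greedy (each slot in turn goes to its best remaining advertiser) gives $272, worse by 40.
Next-best assignment: Umbra→Slot 3, Apex→Slot 5, Flint→Slot 6 = $294.
Every other assignment is strictly worse.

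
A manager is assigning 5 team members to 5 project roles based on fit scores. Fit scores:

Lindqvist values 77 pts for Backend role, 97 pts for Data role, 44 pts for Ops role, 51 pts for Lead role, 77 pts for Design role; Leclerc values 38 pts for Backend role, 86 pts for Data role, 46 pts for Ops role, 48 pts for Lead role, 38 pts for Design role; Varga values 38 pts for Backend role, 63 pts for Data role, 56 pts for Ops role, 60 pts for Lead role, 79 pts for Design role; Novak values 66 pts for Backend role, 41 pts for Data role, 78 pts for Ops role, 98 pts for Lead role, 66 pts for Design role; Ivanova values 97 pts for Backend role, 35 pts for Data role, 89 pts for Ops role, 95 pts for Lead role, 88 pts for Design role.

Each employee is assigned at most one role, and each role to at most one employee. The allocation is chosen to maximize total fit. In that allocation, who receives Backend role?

Lindqvist receives Backend role.

This is the linear assignment problem.
Optimal: Lindqvist→Backend role (77 pts), Leclerc→Data role (86 pts), Varga→Design role (79 pts), Novak→Lead role (98 pts), Ivanova→Ops role (89 pts) — total 77+86+79+98+89 = 429 pts.
Row-greedy (each employee in turn takes its best remaining role) gives 399 pts, worse by 30.
No other one-to-one assignment exceeds 429 pts.
Lindqvist's own top role is Data role (97 pts), but forcing Lindqvist→Data role and reassigning the rest optimally gives only 417 pts — worse by 12.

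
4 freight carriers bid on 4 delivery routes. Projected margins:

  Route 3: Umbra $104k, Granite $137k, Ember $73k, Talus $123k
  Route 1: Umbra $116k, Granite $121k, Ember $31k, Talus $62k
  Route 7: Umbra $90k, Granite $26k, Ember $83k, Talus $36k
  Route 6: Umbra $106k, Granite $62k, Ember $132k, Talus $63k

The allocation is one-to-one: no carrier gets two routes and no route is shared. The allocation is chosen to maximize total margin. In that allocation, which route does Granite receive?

Optimal: Umbra→Route 7 ($90k), Granite→Route 1 ($121k), Ember→Route 6 ($132k), Talus→Route 3 ($123k) — total 90+121+132+123 = $466k.
Row-greedy (each carrier in turn takes its best remaining route) gives $421k, worse by 45.
Swapping Umbra↔Granite (Umbra→Route 1 $116k, Granite→Route 7 $26k) loses 69.
Checked against all permutations: $466k is optimal.
Granite's own top route is Route 3 ($137k), but forcing Granite→Route 3 and reassigning the rest optimally gives only $421k — worse by 45.

Granite receives Route 1.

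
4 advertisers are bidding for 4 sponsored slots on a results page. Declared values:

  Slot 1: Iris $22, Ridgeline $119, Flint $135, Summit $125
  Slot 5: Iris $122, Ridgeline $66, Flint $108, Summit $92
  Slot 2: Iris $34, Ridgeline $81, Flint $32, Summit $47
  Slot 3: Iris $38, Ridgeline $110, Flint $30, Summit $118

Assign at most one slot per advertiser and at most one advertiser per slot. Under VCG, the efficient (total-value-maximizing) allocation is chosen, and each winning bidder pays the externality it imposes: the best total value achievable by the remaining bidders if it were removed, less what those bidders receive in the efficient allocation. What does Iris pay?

Efficient allocation: Iris→Slot 5 ($122), Ridgeline→Slot 2 ($81), Flint→Slot 1 ($135), Summit→Slot 3 ($118); total welfare W = $456.
Iris receives Slot 5 at value $122, so the others get W − 122 = $334.
Without Iris: best allocation of the remaining 3 bidders over all 4 slots is Ridgeline→Slot 1 ($119), Flint→Slot 5 ($108), Summit→Slot 3 ($118), total $345.
VCG payment = (others' best without Iris) − (others' welfare with Iris) = 345 − 334 = $11.

Iris pays $11.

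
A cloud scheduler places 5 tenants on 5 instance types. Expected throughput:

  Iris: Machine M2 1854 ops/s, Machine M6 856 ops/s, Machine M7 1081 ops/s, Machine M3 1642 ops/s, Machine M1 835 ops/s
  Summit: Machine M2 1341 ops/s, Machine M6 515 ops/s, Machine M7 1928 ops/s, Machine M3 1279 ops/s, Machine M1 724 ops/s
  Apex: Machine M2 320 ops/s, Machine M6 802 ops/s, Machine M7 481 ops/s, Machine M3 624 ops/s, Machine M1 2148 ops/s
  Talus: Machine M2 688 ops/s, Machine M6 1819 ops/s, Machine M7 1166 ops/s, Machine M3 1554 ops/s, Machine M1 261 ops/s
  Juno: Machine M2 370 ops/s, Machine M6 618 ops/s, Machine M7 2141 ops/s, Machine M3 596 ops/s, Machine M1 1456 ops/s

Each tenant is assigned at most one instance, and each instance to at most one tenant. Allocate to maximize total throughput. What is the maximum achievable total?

Optimal: Iris→Machine M2 (1854 ops/s), Summit→Machine M3 (1279 ops/s), Apex→Machine M1 (2148 ops/s), Talus→Machine M6 (1819 ops/s), Juno→Machine M7 (2141 ops/s) — total 1854+1279+2148+1819+2141 = 9241 ops/s.
Row-greedy (each tenant in turn takes its best remaining instance) gives 8345 ops/s, worse by 896.
Next-best assignment: Iris→Machine M3, Summit→Machine M2, Apex→Machine M1, Talus→Machine M6, Juno→Machine M7 = 9091 ops/s.

Maximum total: 9241 ops/s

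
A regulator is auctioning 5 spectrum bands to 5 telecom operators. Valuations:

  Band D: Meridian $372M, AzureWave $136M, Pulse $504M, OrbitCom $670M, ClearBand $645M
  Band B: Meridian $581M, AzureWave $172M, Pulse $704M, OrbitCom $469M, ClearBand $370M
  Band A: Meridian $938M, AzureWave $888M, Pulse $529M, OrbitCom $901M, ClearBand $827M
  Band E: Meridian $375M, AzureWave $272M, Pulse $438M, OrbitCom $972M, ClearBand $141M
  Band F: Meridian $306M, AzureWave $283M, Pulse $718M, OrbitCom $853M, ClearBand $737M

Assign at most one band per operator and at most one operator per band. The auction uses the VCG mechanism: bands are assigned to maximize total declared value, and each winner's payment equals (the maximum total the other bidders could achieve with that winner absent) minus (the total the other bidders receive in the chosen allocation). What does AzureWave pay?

Efficient allocation: Meridian→Band B ($581M), AzureWave→Band A ($888M), Pulse→Band F ($718M), OrbitCom→Band E ($972M), ClearBand→Band D ($645M); total welfare W = $3804M.
AzureWave receives Band A at value $888M, so the others get W − 888 = $2916M.
Without AzureWave: best allocation of the remaining 4 bidders over all 5 bands is Meridian→Band A ($938M), Pulse→Band B ($704M), OrbitCom→Band E ($972M), ClearBand→Band F ($737M), total $3351M.
VCG payment = (others' best without AzureWave) − (others' welfare with AzureWave) = 3351 − 2916 = $435M.

AzureWave pays $435M.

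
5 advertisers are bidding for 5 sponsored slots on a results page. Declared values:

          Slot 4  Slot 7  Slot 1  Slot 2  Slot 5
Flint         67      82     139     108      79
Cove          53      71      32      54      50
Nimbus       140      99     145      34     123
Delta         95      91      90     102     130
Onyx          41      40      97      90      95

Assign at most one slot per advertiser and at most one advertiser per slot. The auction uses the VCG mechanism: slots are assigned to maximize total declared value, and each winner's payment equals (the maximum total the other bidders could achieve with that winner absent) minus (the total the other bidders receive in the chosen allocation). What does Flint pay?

Flint pays $7.

Efficient allocation: Flint→Slot 1 ($139), Cove→Slot 7 ($71), Nimbus→Slot 4 ($140), Delta→Slot 5 ($130), Onyx→Slot 2 ($90); total welfare W = $570.
Flint receives Slot 1 at value $139, so the others get W − 139 = $431.
Without Flint: best allocation of the remaining 4 bidders over all 5 slots is Cove→Slot 7 ($71), Nimbus→Slot 4 ($140), Delta→Slot 5 ($130), Onyx→Slot 1 ($97), total $438.
VCG payment = (others' best without Flint) − (others' welfare with Flint) = 438 − 431 = $7.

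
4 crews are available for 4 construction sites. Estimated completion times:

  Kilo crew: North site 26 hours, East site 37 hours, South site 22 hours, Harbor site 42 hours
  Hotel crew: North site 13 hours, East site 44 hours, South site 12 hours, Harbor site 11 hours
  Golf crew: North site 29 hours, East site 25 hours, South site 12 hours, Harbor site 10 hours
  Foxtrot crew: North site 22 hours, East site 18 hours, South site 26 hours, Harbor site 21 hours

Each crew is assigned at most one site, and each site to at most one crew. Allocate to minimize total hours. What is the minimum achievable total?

Min total: 63 hours

This is the linear assignment problem.
Optimal: Kilo crew→South site (22 hours), Hotel crew→North site (13 hours), Golf crew→Harbor site (10 hours), Foxtrot crew→East site (18 hours) — total 22+13+10+18 = 63 hours.
Column-greedy (each site in turn goes to its cheapest remaining crew) gives 85 hours, worse by 22.
Next-best assignment: Kilo crew→North site, Hotel crew→South site, Golf crew→Harbor site, Foxtrot crew→East site = 66 hours.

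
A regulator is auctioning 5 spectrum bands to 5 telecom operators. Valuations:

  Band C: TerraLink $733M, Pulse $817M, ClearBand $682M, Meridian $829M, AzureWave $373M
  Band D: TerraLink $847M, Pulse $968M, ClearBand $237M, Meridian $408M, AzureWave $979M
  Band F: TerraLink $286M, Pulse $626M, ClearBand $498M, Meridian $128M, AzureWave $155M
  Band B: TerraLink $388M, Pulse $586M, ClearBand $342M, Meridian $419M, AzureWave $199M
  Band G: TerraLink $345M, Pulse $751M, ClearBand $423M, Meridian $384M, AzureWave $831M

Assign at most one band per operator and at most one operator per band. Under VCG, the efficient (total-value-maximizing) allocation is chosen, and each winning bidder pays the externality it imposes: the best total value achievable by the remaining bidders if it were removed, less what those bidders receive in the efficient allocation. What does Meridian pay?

Meridian pays $268M.

Efficient allocation: TerraLink→Band D ($847M), Pulse→Band B ($586M), ClearBand→Band F ($498M), Meridian→Band C ($829M), AzureWave→Band G ($831M); total welfare W = $3591M.
Meridian receives Band C at value $829M, so the others get W − 829 = $2762M.
Without Meridian: best allocation of the remaining 4 bidders over all 5 bands is TerraLink→Band C ($733M), Pulse→Band D ($968M), ClearBand→Band F ($498M), AzureWave→Band G ($831M), total $3030M.
VCG payment = (others' best without Meridian) − (others' welfare with Meridian) = 3030 − 2762 = $268M.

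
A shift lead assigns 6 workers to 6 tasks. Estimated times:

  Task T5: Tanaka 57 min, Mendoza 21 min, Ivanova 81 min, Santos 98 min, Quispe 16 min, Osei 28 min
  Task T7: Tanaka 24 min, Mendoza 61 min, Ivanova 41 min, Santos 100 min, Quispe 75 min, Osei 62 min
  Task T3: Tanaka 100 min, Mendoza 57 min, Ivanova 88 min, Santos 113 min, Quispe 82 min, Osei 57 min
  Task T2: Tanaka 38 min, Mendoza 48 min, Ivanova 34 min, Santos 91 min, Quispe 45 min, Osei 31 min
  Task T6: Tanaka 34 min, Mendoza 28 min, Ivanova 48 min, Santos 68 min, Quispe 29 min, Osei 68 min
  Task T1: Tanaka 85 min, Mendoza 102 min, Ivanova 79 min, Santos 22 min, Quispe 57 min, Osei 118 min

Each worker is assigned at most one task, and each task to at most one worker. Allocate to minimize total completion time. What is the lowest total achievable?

Minimum total: 181 min

Optimal: Tanaka→Task T7 (24 min), Mendoza→Task T6 (28 min), Ivanova→Task T2 (34 min), Santos→Task T1 (22 min), Quispe→Task T5 (16 min), Osei→Task T3 (57 min) — total 24+28+34+22+16+57 = 181 min.
Row-greedy (each worker in turn takes its cheapest remaining task) gives 187 min, worse by 6.
Next-best assignment: Tanaka→Task T7, Mendoza→Task T5, Ivanova→Task T2, Santos→Task T1, Quispe→Task T6, Osei→Task T3 = 187 min.
Swapping Ivanova↔Santos (Ivanova→Task T1 79 min, Santos→Task T2 91 min) adds 114.
No other one-to-one assignment undercuts 181 min.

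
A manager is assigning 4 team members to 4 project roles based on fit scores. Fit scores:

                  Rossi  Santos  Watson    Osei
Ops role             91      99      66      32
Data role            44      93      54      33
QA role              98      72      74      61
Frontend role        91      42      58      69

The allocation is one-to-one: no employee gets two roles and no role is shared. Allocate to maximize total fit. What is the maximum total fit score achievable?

Optimal: Rossi→Ops role (91 pts), Santos→Data role (93 pts), Watson→QA role (74 pts), Osei→Frontend role (69 pts) — total 91+93+74+69 = 327 pts.
Row-greedy (each employee in turn takes its best remaining role) gives 288 pts, worse by 39.
Next-best assignment: Rossi→QA role, Santos→Data role, Watson→Ops role, Osei→Frontend role = 326 pts.
Swapping Rossi↔Santos (Rossi→Data role 44 pts, Santos→Ops role 99 pts) loses 41.

Max total: 327 pts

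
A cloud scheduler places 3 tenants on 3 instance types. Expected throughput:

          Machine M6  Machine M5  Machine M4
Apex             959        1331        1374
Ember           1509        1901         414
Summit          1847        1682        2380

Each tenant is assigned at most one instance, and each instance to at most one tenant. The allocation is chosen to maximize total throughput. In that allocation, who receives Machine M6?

This is a one-to-one assignment (maximum-weight bipartite matching).
Optimal: Apex→Machine M6 (959 ops/s), Ember→Machine M5 (1901 ops/s), Summit→Machine M4 (2380 ops/s) — total 959+1901+2380 = 5240 ops/s.
Row-greedy (each tenant in turn takes its best remaining instance) gives 5122 ops/s, worse by 118.
Next-best assignment: Apex→Machine M5, Ember→Machine M6, Summit→Machine M4 = 5220 ops/s.
Swapping Ember↔Summit (Ember→Machine M4 414 ops/s, Summit→Machine M5 1682 ops/s) loses 2185.
Checked against all permutations: 5240 ops/s is optimal.
Apex's own top instance is Machine M4 (1374 ops/s), but forcing Apex→Machine M4 and reassigning the rest optimally gives only 5122 ops/s — worse by 118.

Apex receives Machine M6.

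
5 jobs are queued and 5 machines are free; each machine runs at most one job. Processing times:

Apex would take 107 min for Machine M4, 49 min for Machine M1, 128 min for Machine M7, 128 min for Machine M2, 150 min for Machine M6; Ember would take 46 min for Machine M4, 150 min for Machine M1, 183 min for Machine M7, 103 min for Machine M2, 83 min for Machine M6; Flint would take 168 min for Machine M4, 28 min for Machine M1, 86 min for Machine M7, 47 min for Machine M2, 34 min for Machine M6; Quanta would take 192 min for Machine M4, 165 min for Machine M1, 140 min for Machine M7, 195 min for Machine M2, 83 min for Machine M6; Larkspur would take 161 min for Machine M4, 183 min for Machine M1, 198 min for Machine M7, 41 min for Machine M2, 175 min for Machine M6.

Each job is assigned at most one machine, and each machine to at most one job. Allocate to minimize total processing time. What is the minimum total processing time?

Min total: 305 min

Optimal: Apex→Machine M1 (49 min), Ember→Machine M4 (46 min), Flint→Machine M7 (86 min), Quanta→Machine M6 (83 min), Larkspur→Machine M2 (41 min) — total 49+46+86+83+41 = 305 min.
Min-entry greedy (repeatedly take the single cheapest remaining cell) gives 326 min, worse by 21.
Next-best assignment: Apex→Machine M1, Ember→Machine M4, Flint→Machine M6, Quanta→Machine M7, Larkspur→Machine M2 = 310 min.
Swapping Larkspur↔Flint (Larkspur→Machine M7 198 min, Flint→Machine M2 47 min) adds 118.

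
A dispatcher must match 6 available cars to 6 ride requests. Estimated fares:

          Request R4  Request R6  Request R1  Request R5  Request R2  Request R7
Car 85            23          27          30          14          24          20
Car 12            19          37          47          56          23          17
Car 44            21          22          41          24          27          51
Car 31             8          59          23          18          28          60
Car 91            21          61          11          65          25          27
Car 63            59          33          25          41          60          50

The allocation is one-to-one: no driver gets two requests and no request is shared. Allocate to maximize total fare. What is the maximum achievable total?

Max total: $305

Treat this as an assignment problem: match each driver to one request.
Optimal: Car 85→Request R4 ($23), Car 12→Request R1 ($47), Car 44→Request R7 ($51), Car 31→Request R6 ($59), Car 91→Request R5 ($65), Car 63→Request R2 ($60) — total 23+47+51+59+65+60 = $305.
Column-greedy (each request in turn goes to its best remaining driver) gives $239, worse by 66.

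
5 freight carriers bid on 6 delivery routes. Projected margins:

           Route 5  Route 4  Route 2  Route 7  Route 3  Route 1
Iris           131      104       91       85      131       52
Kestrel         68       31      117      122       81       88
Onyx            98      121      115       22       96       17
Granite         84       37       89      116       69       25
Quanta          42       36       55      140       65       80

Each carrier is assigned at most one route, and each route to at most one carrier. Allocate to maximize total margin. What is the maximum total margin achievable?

Max total: $593k

Optimal: Iris→Route 3 ($131k), Kestrel→Route 2 ($117k), Onyx→Route 4 ($121k), Granite→Route 5 ($84k), Quanta→Route 7 ($140k) — total 131+117+121+84+140 = $593k.
Max-entry greedy (repeatedly take the single best remaining cell) gives $578k, worse by 15.
Swapping Kestrel↔Granite (Kestrel→Route 5 $68k, Granite→Route 2 $89k) loses 44.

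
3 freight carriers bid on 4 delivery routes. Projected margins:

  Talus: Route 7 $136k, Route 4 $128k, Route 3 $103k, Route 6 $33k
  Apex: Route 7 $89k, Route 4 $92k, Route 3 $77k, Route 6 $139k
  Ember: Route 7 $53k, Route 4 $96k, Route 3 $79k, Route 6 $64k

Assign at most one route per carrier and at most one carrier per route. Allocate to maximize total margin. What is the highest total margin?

Maximum total: $371k

This is a one-to-one assignment (maximum-weight bipartite matching).
Optimal: Talus→Route 7 ($136k), Apex→Route 6 ($139k), Ember→Route 4 ($96k) — total 136+139+96 = $371k.
Column-greedy (each route in turn goes to its best remaining carrier) gives $309k, worse by 62.
Next-best assignment: Talus→Route 7, Apex→Route 6, Ember→Route 3 = $354k.
Swapping Ember↔Talus (Ember→Route 7 $53k, Talus→Route 4 $128k) loses 51.
Every other assignment is strictly worse.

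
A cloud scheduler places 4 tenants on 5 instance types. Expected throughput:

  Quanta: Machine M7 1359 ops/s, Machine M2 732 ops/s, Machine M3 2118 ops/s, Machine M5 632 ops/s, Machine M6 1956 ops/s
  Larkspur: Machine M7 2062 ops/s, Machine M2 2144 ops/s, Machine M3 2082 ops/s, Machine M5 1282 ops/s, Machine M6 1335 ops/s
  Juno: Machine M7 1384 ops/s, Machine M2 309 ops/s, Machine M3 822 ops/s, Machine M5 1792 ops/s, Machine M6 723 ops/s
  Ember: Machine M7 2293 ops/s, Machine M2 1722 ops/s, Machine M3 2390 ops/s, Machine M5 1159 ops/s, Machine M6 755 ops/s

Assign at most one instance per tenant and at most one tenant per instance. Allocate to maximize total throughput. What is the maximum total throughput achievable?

Max total: 8347 ops/s

Optimal: Quanta→Machine M3 (2118 ops/s), Larkspur→Machine M2 (2144 ops/s), Juno→Machine M5 (1792 ops/s), Ember→Machine M7 (2293 ops/s) — total 2118+2144+1792+2293 = 8347 ops/s.
Max-entry greedy (repeatedly take the single best remaining cell) gives 8282 ops/s, worse by 65.
Next-best assignment: Quanta→Machine M6, Larkspur→Machine M2, Juno→Machine M5, Ember→Machine M3 = 8282 ops/s.
Swapping Quanta↔Juno (Quanta→Machine M5 632 ops/s, Juno→Machine M3 822 ops/s) loses 2456.
Every other assignment is strictly worse.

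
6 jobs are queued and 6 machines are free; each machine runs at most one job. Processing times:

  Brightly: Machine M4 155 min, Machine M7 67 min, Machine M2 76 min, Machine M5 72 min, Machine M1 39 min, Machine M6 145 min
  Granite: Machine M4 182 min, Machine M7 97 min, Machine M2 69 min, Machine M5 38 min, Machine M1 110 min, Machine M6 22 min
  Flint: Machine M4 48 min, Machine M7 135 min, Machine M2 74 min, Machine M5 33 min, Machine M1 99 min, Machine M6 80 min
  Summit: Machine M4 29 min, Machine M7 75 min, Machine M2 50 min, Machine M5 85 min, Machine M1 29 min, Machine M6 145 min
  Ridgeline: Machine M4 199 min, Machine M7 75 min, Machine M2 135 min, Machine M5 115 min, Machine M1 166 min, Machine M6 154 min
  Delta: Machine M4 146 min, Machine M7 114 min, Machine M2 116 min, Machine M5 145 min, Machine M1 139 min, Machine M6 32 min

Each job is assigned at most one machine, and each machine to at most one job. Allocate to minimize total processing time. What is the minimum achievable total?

Optimal: Brightly→Machine M1 (39 min), Granite→Machine M2 (69 min), Flint→Machine M5 (33 min), Summit→Machine M4 (29 min), Ridgeline→Machine M7 (75 min), Delta→Machine M6 (32 min) — total 39+69+33+29+75+32 = 277 min.
Column-greedy (each machine in turn goes to its cheapest remaining job) gives 491 min, worse by 214.

Minimum total: 277 min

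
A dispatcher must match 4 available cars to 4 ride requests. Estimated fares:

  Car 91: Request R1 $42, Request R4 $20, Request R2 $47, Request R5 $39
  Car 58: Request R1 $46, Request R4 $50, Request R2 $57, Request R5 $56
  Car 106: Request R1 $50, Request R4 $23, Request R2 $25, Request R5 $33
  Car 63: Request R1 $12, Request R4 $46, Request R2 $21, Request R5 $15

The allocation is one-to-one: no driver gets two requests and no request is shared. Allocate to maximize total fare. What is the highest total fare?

Optimal: Car 91→Request R2 ($47), Car 58→Request R5 ($56), Car 106→Request R1 ($50), Car 63→Request R4 ($46) — total 47+56+50+46 = $199.
Column-greedy (each request in turn goes to its best remaining driver) gives $162, worse by 37.
Next-best assignment: Car 91→Request R5, Car 58→Request R2, Car 106→Request R1, Car 63→Request R4 = $192.

Max total: $199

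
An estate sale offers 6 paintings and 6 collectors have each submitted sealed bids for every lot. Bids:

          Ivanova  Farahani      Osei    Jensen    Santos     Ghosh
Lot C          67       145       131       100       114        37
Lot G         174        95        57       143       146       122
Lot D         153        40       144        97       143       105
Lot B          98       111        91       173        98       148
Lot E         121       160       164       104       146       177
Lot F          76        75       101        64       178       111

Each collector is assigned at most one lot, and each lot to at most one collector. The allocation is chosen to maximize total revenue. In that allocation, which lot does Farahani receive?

Optimal: Ivanova→Lot G ($174), Farahani→Lot C ($145), Osei→Lot D ($144), Jensen→Lot B ($173), Santos→Lot F ($178), Ghosh→Lot E ($177) — total 174+145+144+173+178+177 = $991.
Row-greedy (each collector in turn takes its best remaining lot) gives $866, worse by 125.
No other one-to-one assignment exceeds $991.
Farahani's own top lot is Lot E ($160), but forcing Farahani→Lot E and reassigning the rest optimally gives only $921 — worse by 70.

Farahani receives Lot C.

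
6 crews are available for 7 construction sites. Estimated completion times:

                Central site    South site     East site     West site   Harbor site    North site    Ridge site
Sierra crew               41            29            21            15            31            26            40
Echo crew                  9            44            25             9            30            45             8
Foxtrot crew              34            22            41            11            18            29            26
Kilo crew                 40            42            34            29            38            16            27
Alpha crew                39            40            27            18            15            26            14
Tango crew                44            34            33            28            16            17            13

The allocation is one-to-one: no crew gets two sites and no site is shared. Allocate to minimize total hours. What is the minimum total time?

Minimum total: 85 hours

Treat this as an assignment problem: match each crew to one site.
Optimal: Sierra crew→East site (21 hours), Echo crew→Central site (9 hours), Foxtrot crew→West site (11 hours), Kilo crew→North site (16 hours), Alpha crew→Harbor site (15 hours), Tango crew→Ridge site (13 hours) — total 21+9+11+16+15+13 = 85 hours.
Row-greedy (each crew in turn takes its cheapest remaining site) gives 118 hours, worse by 33.
No other one-to-one assignment undercuts 85 hours.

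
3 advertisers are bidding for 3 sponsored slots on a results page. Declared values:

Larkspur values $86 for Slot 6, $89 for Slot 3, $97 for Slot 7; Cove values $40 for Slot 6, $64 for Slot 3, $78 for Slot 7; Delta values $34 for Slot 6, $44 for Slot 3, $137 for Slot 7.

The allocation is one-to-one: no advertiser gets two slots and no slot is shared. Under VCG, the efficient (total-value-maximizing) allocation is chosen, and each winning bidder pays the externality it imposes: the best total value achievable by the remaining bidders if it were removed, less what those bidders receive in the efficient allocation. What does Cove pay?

Efficient allocation: Larkspur→Slot 6 ($86), Cove→Slot 3 ($64), Delta→Slot 7 ($137); total welfare W = $287.
Cove receives Slot 3 at value $64, so the others get W − 64 = $223.
Without Cove: best allocation of the remaining 2 bidders over all 3 slots is Larkspur→Slot 3 ($89), Delta→Slot 7 ($137), total $226.
VCG payment = (others' best without Cove) − (others' welfare with Cove) = 226 − 223 = $3.

Cove pays $3.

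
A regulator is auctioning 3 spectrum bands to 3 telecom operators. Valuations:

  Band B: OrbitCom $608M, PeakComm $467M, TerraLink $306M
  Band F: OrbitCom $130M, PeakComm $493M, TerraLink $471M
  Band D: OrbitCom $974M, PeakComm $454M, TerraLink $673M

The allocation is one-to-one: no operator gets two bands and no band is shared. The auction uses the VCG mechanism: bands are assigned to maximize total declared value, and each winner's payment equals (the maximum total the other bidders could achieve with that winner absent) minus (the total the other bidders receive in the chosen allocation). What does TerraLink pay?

TerraLink pays $26M.

Efficient allocation: OrbitCom→Band D ($974M), PeakComm→Band B ($467M), TerraLink→Band F ($471M); total welfare W = $1912M.
TerraLink receives Band F at value $471M, so the others get W − 471 = $1441M.
Without TerraLink: best allocation of the remaining 2 bidders over all 3 bands is OrbitCom→Band D ($974M), PeakComm→Band F ($493M), total $1467M.
VCG payment = (others' best without TerraLink) − (others' welfare with TerraLink) = 1467 − 1441 = $26M.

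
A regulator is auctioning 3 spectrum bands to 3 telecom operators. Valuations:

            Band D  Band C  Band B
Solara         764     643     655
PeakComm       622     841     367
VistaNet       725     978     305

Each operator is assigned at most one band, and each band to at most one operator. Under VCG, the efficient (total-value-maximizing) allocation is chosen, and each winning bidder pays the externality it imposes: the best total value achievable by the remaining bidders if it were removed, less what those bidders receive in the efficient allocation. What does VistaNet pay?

Efficient allocation: Solara→Band B ($655M), PeakComm→Band D ($622M), VistaNet→Band C ($978M); total welfare W = $2255M.
VistaNet receives Band C at value $978M, so the others get W − 978 = $1277M.
Without VistaNet: best allocation of the remaining 2 bidders over all 3 bands is Solara→Band D ($764M), PeakComm→Band C ($841M), total $1605M.
VCG payment = (others' best without VistaNet) − (others' welfare with VistaNet) = 1605 − 1277 = $328M.

VistaNet pays $328M.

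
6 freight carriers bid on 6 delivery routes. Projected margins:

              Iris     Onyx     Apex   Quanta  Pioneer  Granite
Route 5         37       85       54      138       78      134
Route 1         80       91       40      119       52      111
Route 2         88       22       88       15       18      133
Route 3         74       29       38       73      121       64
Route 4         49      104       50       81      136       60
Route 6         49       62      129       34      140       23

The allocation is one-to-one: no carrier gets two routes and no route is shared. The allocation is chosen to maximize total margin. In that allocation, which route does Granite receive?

Granite receives Route 2.

Optimal: Iris→Route 1 ($80k), Onyx→Route 4 ($104k), Apex→Route 6 ($129k), Quanta→Route 5 ($138k), Pioneer→Route 3 ($121k), Granite→Route 2 ($133k) — total 80+104+129+138+121+133 = $705k.
Next-best assignment: Iris→Route 3, Onyx→Route 1, Apex→Route 6, Quanta→Route 5, Pioneer→Route 4, Granite→Route 2 = $701k.
Swapping Granite↔Iris (Granite→Route 1 $111k, Iris→Route 2 $88k) loses 14.
Every other assignment is strictly worse.
Granite's own top route is Route 5 ($134k), but forcing Granite→Route 5 and reassigning the rest optimally gives only $695k — worse by 10.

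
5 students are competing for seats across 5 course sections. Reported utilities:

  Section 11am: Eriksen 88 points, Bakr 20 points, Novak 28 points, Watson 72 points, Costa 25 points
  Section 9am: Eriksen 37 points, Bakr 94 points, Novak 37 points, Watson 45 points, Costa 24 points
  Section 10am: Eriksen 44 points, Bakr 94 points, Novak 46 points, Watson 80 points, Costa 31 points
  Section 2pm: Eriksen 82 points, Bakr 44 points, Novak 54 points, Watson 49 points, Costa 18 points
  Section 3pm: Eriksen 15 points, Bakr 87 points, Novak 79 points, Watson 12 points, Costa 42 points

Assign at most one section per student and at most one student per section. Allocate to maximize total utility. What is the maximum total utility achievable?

This is the linear assignment problem.
Optimal: Eriksen→Section 2pm (82 points), Bakr→Section 9am (94 points), Novak→Section 3pm (79 points), Watson→Section 10am (80 points), Costa→Section 11am (25 points) — total 82+94+79+80+25 = 360 points.
Column-greedy (each section in turn goes to its best remaining student) gives 358 points, worse by 2.

Max total: 360 points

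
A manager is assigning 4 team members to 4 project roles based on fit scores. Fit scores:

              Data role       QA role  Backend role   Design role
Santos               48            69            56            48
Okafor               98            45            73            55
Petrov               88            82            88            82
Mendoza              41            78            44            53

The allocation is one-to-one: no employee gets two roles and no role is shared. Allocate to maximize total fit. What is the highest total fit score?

Maximum total: 314 pts

Optimal: Santos→Backend role (56 pts), Okafor→Data role (98 pts), Petrov→Design role (82 pts), Mendoza→QA role (78 pts) — total 56+98+82+78 = 314 pts.
Column-greedy (each role in turn goes to its best remaining employee) gives 289 pts, worse by 25.
Next-best assignment: Santos→Design role, Okafor→Data role, Petrov→Backend role, Mendoza→QA role = 312 pts.
Swapping Okafor↔Petrov (Okafor→Design role 55 pts, Petrov→Data role 88 pts) loses 37.
No other one-to-one assignment exceeds 314 pts.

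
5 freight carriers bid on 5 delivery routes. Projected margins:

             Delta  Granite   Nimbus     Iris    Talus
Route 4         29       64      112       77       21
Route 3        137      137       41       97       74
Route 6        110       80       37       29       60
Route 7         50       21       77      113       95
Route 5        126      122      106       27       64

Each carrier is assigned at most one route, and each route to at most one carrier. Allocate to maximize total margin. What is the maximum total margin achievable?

Optimal: Delta→Route 5 ($126k), Granite→Route 3 ($137k), Nimbus→Route 4 ($112k), Iris→Route 7 ($113k), Talus→Route 6 ($60k) — total 126+137+112+113+60 = $548k.
Column-greedy (each route in turn goes to its best remaining carrier) gives $506k, worse by 42.

Maximum total: $548k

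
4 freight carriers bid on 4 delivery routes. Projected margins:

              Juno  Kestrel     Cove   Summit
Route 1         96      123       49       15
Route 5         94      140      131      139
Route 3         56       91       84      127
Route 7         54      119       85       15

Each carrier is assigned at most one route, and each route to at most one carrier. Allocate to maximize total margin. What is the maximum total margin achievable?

Maximum total: $473k

This is the linear assignment problem.
Optimal: Juno→Route 1 ($96k), Kestrel→Route 7 ($119k), Cove→Route 5 ($131k), Summit→Route 3 ($127k) — total 96+119+131+127 = $473k.
Row-greedy (each carrier in turn takes its best remaining route) gives $448k, worse by 25.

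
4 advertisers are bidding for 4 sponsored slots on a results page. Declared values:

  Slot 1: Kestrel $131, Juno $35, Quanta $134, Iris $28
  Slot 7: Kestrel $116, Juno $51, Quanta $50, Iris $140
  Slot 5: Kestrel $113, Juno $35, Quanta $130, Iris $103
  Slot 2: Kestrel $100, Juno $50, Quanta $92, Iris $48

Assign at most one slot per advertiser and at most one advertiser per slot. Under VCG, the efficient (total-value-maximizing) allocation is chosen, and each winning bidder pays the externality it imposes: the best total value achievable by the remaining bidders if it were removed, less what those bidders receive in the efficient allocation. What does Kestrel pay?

Kestrel pays $4.

Efficient allocation: Kestrel→Slot 1 ($131), Juno→Slot 2 ($50), Quanta→Slot 5 ($130), Iris→Slot 7 ($140); total welfare W = $451.
Kestrel receives Slot 1 at value $131, so the others get W − 131 = $320.
Without Kestrel: best allocation of the remaining 3 bidders over all 4 slots is Juno→Slot 2 ($50), Quanta→Slot 1 ($134), Iris→Slot 7 ($140), total $324.
VCG payment = (others' best without Kestrel) − (others' welfare with Kestrel) = 324 − 320 = $4.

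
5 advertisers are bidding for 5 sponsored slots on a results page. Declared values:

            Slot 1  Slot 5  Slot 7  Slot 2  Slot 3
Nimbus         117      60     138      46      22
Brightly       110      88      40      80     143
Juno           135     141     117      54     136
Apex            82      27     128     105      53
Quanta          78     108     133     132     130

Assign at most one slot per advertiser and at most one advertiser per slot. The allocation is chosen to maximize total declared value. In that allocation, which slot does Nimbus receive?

Treat this as an assignment problem: match each advertiser to one slot.
Optimal: Nimbus→Slot 1 ($117), Brightly→Slot 3 ($143), Juno→Slot 5 ($141), Apex→Slot 7 ($128), Quanta→Slot 2 ($132) — total 117+143+141+128+132 = $661.
Max-entry greedy (repeatedly take the single best remaining cell) gives $636, worse by 25.
Next-best assignment: Nimbus→Slot 1, Brightly→Slot 3, Juno→Slot 5, Apex→Slot 2, Quanta→Slot 7 = $639.
Swapping Juno↔Nimbus (Juno→Slot 1 $135, Nimbus→Slot 5 $60) loses 63.
Nimbus's own top slot is Slot 7 ($138), but forcing Nimbus→Slot 7 and reassigning the rest optimally gives only $636 — worse by 25.

Nimbus receives Slot 1.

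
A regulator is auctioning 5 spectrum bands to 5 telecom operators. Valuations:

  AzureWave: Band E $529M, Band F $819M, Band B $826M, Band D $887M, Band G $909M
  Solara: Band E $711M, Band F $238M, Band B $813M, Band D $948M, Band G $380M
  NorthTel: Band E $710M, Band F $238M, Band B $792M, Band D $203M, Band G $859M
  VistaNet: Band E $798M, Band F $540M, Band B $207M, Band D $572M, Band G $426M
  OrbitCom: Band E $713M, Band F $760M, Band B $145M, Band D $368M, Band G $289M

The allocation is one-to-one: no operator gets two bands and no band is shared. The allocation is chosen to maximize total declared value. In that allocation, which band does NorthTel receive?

NorthTel receives Band B.

This is a one-to-one assignment (maximum-weight bipartite matching).
Optimal: AzureWave→Band G ($909M), Solara→Band D ($948M), NorthTel→Band B ($792M), VistaNet→Band E ($798M), OrbitCom→Band F ($760M) — total 909+948+792+798+760 = $4207M.
Column-greedy (each band in turn goes to its best remaining operator) gives $3657M, worse by 550.
NorthTel's own top band is Band G ($859M), but forcing NorthTel→Band G and reassigning the rest optimally gives only $4191M — worse by 16.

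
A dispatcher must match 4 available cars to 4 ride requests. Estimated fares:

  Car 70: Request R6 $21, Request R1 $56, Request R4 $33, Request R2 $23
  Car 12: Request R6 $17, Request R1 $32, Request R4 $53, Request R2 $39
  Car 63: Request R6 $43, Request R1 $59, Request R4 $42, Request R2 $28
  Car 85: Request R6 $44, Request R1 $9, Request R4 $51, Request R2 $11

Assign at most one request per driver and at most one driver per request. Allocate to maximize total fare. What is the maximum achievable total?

Maximum total: $189

Optimal: Car 70→Request R1 ($56), Car 12→Request R2 ($39), Car 63→Request R6 ($43), Car 85→Request R4 ($51) — total 56+39+43+51 = $189.
Max-entry greedy (repeatedly take the single best remaining cell) gives $179, worse by 10.
Next-best assignment: Car 70→Request R1, Car 12→Request R4, Car 63→Request R2, Car 85→Request R6 = $181.
No other one-to-one assignment exceeds $189.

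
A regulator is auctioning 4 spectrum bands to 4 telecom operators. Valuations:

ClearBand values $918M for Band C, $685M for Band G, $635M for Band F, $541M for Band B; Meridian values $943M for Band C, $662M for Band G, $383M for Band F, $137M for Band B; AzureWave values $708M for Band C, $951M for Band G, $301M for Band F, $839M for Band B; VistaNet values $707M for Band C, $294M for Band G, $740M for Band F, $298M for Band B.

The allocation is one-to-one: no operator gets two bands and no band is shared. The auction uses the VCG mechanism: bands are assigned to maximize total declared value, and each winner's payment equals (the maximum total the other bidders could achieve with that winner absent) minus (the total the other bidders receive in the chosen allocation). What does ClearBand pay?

Efficient allocation: ClearBand→Band G ($685M), Meridian→Band C ($943M), AzureWave→Band B ($839M), VistaNet→Band F ($740M); total welfare W = $3207M.
ClearBand receives Band G at value $685M, so the others get W − 685 = $2522M.
Without ClearBand: best allocation of the remaining 3 bidders over all 4 bands is Meridian→Band C ($943M), AzureWave→Band G ($951M), VistaNet→Band F ($740M), total $2634M.
VCG payment = (others' best without ClearBand) − (others' welfare with ClearBand) = 2634 − 2522 = $112M.

ClearBand pays $112M.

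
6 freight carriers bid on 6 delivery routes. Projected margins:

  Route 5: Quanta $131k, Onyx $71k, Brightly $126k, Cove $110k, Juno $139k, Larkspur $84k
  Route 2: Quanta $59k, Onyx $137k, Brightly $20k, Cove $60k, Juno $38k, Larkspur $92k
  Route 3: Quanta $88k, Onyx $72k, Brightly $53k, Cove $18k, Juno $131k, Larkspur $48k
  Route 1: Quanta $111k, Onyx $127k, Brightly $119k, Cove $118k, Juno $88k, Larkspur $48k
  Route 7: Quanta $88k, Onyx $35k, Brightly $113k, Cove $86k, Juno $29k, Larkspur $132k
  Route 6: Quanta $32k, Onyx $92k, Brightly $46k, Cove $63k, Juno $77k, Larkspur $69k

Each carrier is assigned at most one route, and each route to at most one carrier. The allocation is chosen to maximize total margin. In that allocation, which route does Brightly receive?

Optimal: Quanta→Route 5 ($131k), Onyx→Route 2 ($137k), Brightly→Route 1 ($119k), Cove→Route 6 ($63k), Juno→Route 3 ($131k), Larkspur→Route 7 ($132k) — total 131+137+119+63+131+132 = $713k.
Max-entry greedy (repeatedly take the single best remaining cell) gives $678k, worse by 35.
Next-best assignment: Quanta→Route 1, Onyx→Route 2, Brightly→Route 5, Cove→Route 6, Juno→Route 3, Larkspur→Route 7 = $700k.
Swapping Quanta↔Juno (Quanta→Route 3 $88k, Juno→Route 5 $139k) loses 35.
Brightly's own top route is Route 5 ($126k), but forcing Brightly→Route 5 and reassigning the rest optimally gives only $700k — worse by 13.

Brightly receives Route 1.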